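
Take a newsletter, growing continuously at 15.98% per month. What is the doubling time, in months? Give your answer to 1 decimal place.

doubling time ≈ 4.3 months

doubling time = ln(2) / |r| = 0.69315 / 0.1598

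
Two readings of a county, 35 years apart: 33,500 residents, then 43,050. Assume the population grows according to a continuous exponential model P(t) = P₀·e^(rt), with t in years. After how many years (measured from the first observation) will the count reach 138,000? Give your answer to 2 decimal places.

t ≈ 197.55 years

r = ln(43050/33500) / 35 ≈ 0.007166 per year
t = ln(138000/33500) / r = 1.41571 / 0.007166 ≈ 197.554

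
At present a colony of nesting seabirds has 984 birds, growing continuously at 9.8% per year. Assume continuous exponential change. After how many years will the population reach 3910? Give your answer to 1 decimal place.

t ≈ 14.1 years

3910 = 984 · e^(0.098·t)
t = ln(3910/984) / 0.098 = ln(3.97358) / 0.098 = 1.37967 / 0.098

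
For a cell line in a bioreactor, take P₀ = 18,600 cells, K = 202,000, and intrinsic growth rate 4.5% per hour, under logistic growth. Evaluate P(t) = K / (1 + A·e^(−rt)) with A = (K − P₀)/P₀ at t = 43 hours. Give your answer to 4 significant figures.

A = (202000 − 18600)/18600 = 9.86022
P(43) = 202000 / (1 + 9.86022·e^(−0.045·43)) = 202000 / (1 + 9.86022·0.144424)
= 202000 / 2.42405 ≈ 83331.46

≈ 83,330 cells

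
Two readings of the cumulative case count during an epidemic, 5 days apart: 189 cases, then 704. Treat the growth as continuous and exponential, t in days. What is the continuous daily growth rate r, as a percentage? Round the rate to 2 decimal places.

704 = 189 · e^(r·5)
e^(5r) = 704/189 = 3.72487
r = ln(3.72487) / 5 = 1.31503 / 5

r ≈ 26.30% per day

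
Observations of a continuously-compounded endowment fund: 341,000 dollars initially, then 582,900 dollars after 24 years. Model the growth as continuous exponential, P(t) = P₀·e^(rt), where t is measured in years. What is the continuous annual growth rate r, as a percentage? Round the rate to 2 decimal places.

582900 = 341000 · e^(r·24)
e^(24r) = 582900/341000 = 1.70938
r = ln(1.70938) / 24 = 0.53613 / 24

r ≈ 2.23% per year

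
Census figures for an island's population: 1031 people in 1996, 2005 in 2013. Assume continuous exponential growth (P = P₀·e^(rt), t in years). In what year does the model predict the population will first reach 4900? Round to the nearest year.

r = ln(2005/1031) / 17 = 0.66511/17 ≈ 0.039124 per year
t = ln(4900/1031) / r = 1.55871/0.039124 ≈ 39.84 years after 1996

year 2036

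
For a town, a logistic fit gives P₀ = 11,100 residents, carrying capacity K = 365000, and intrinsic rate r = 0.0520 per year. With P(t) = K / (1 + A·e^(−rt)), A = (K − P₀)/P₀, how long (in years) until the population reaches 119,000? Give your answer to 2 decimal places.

t ≈ 52.61 years

A = (365000 − 11100)/11100 = 31.88288
119000 = 365000/(1 + 31.88288·e^(−0.052t)) → 1 + 31.88288·e^(−0.052t) = 3.06723
e^(−0.052t) = 0.064838 → t = ln(15.42302)/0.052 = 2.73586/0.052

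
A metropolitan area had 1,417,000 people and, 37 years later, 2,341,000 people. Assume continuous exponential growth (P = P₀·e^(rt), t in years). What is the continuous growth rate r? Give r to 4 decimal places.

r ≈ 0.0136 per year

2341000 = 1417000 · e^(r·37)
e^(37r) = 2341000/1417000 = 1.65208
r = ln(1.65208) / 37 = 0.50204 / 37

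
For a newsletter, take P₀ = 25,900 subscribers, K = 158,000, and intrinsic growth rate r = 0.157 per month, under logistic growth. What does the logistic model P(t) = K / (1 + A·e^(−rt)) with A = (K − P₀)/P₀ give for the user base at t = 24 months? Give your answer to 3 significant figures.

≈ 141,000 subscribers

A = (158000 − 25900)/25900 = 5.10039
P(24) = 158000 / (1 + 5.10039·e^(−0.157·24)) = 158000 / (1 + 5.10039·0.023098)
= 158000 / 1.11781 ≈ 141347.84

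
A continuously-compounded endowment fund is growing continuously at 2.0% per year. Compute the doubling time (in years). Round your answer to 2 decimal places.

doubling time ≈ 34.66 years

doubling time = ln(2) / |r| = 0.69315 / 0.02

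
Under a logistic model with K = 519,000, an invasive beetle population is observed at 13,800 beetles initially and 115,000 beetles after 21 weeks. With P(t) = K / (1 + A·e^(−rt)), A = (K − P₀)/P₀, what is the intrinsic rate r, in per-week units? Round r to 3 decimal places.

A = (519000 − 13800)/13800 = 36.6087
115000 = 519000/(1 + 36.6087·e^(−r·21)) → e^(−21r) = (4.51304 − 1)/36.6087 = 0.095962
r = −ln(0.095962)/21 = 2.3438/21

r ≈ 0.112 per week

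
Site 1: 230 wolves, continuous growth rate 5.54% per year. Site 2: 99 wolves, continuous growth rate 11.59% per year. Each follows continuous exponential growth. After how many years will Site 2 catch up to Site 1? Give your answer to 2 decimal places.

t ≈ 13.93 years

230·e^(0.0554t) = 99·e^(0.1159t)
230/99 = e^((0.1159 − 0.0554)t) → ln(2.32323) = 0.0605·t
t = 0.84296 / 0.0605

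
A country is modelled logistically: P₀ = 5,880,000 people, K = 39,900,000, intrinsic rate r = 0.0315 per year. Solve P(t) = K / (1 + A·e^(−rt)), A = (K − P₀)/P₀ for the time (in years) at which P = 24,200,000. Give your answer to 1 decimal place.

t ≈ 69.5 years

A = (39900000 − 5880000)/5880000 = 5.78571
24200000 = 39900000/(1 + 5.78571·e^(−0.0315t)) → 1 + 5.78571·e^(−0.0315t) = 1.64876
e^(−0.0315t) = 0.112131 → t = ln(8.91811)/0.0315 = 2.18808/0.0315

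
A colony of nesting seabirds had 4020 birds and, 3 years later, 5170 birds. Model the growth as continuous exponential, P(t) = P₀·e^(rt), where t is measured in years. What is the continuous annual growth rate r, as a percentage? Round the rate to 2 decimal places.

r ≈ 8.39% per year

5170 = 4020 · e^(r·3)
e^(3r) = 5170/4020 = 1.28607
r = ln(1.28607) / 3 = 0.25159 / 3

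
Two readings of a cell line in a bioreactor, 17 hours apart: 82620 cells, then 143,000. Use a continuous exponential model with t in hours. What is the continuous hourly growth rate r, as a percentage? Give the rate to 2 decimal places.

r ≈ 3.23% per hour

143000 = 82620 · e^(r·17)
e^(17r) = 143000/82620 = 1.73082
r = ln(1.73082) / 17 = 0.54859 / 17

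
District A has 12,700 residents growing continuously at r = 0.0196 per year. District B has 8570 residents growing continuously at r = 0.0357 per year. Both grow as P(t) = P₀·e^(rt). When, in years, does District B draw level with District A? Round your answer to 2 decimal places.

t ≈ 24.43 years

12700·e^(0.0196t) = 8570·e^(0.0357t)
12700/8570 = e^((0.0357 − 0.0196)t) → ln(1.48191) = 0.0161·t
t = 0.39333 / 0.0161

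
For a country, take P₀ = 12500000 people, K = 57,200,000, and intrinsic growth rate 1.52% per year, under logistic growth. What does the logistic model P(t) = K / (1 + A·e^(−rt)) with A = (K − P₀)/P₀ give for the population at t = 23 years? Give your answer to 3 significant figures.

≈ 16,200,000 people

A = (57200000 − 12500000)/12500000 = 3.576
P(23) = 57200000 / (1 + 3.576·e^(−0.0152·23)) = 57200000 / (1 + 3.576·0.70497)
= 57200000 / 3.52097 ≈ 16245510.35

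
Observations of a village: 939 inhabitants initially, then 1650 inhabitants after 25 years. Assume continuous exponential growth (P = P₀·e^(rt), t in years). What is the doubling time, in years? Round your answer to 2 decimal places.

r = ln(1650/939) / 25 = ln(1.75719) / 25 ≈ 0.022549 per year
doubling time = ln 2 / |r| = 0.69315 / 0.022549

doubling time ≈ 30.74 years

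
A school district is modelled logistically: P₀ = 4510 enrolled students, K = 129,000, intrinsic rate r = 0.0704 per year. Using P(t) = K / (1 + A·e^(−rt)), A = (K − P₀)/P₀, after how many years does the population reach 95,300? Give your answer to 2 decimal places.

A = (129000 − 4510)/4510 = 27.6031
95300 = 129000/(1 + 27.6031·e^(−0.0704t)) → 1 + 27.6031·e^(−0.0704t) = 1.35362
e^(−0.0704t) = 0.012811 → t = ln(78.05863)/0.0704 = 4.35746/0.0704

t ≈ 61.90 years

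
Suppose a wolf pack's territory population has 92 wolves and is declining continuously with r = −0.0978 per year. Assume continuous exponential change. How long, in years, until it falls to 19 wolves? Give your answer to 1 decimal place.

19 = 92 · e^(-0.0978·t)
t = ln(19/92) / -0.0978 = ln(0.20652) / -0.0978 = -1.57735 / -0.0978

t ≈ 16.1 years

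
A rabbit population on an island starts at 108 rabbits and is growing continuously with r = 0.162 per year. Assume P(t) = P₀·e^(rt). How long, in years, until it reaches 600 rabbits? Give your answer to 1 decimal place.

600 = 108 · e^(0.162·t)
t = ln(600/108) / 0.162 = ln(5.55556) / 0.162 = 1.7148 / 0.162

t ≈ 10.6 years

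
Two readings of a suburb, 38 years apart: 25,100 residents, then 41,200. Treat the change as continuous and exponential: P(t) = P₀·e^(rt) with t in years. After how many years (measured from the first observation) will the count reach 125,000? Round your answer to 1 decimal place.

t ≈ 123.1 years

r = ln(41200/25100) / 38 ≈ 0.013041 per year
t = ln(125000/25100) / r = 1.60545 / 0.013041 ≈ 123.104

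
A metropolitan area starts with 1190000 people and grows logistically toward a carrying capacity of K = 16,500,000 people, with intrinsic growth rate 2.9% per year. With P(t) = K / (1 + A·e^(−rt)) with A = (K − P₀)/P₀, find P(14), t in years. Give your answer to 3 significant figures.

≈ 1,720,000 people

A = (16500000 − 1190000)/1190000 = 12.86555
P(14) = 16500000 / (1 + 12.86555·e^(−0.029·14)) = 16500000 / (1 + 12.86555·0.66631)
= 16500000 / 9.57244 ≈ 1723697.68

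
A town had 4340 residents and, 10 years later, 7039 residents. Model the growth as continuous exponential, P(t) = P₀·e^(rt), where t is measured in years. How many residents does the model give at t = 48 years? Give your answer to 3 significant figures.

r = ln(7039/4340) / 10 ≈ 0.048359 per year
P(48) = 4340 · e^(0.048359·48) = 4340 · 10.1883 ≈ 44217.24

≈ 44,200 residents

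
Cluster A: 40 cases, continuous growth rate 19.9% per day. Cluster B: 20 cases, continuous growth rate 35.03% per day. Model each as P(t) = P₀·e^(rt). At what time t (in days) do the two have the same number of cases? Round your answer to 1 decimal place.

40·e^(0.199t) = 20·e^(0.3503t)
40/20 = e^((0.3503 − 0.199)t) → ln(2) = 0.1513·t
t = 0.69315 / 0.1513

t ≈ 4.6 days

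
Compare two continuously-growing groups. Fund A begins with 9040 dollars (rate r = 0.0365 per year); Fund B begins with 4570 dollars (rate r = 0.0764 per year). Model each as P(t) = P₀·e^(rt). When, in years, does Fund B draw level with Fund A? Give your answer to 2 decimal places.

t ≈ 17.10 years

9040·e^(0.0365t) = 4570·e^(0.0764t)
9040/4570 = e^((0.0764 − 0.0365)t) → ln(1.97812) = 0.0399·t
t = 0.68215 / 0.0399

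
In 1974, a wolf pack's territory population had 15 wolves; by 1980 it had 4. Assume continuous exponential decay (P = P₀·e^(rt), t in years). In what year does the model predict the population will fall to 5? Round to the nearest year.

r = ln(4/15) / 6 = -1.32176/6 ≈ -0.220293 per year
t = ln(5/15) / r = -1.09861/-0.220293 ≈ 4.99 years after 1974

year 1979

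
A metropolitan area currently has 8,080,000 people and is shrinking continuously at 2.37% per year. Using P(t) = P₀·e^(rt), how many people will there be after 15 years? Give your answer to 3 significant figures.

≈ 5,660,000 people

P(15) = 8080000 · e^(-0.0237·15) = 8080000 · e^(-0.3555)
= 8080000 · 0.70082 ≈ 5662649.39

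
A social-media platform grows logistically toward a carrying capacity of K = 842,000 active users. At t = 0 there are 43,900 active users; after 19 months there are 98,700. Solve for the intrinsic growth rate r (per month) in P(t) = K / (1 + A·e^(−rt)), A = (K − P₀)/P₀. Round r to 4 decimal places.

r ≈ 0.0464 per month

A = (842000 − 43900)/43900 = 18.17995
98700 = 842000/(1 + 18.17995·e^(−r·19)) → e^(−19r) = (8.5309 − 1)/18.17995 = 0.414242
r = −ln(0.414242)/19 = 0.8813/19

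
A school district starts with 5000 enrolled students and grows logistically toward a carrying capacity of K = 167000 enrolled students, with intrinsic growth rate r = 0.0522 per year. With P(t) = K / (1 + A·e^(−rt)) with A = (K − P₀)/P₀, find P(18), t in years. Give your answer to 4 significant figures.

≈ 12,220 enrolled students

A = (167000 − 5000)/5000 = 32.4
P(18) = 167000 / (1 + 32.4·e^(−0.0522·18)) = 167000 / (1 + 32.4·0.390784)
= 167000 / 13.66141 ≈ 12224.22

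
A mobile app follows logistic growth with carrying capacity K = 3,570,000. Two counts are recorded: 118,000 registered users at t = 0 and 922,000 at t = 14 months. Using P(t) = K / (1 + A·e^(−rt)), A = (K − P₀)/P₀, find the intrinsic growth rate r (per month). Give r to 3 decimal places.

A = (3570000 − 118000)/118000 = 29.25424
922000 = 3570000/(1 + 29.25424·e^(−r·14)) → e^(−14r) = (3.87202 − 1)/29.25424 = 0.098174
r = −ln(0.098174)/14 = 2.32101/14

r ≈ 0.166 per month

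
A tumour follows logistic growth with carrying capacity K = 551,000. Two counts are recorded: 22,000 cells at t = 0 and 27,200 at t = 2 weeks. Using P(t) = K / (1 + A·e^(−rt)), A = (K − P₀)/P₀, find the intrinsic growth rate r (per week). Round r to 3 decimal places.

A = (551000 − 22000)/22000 = 24.04545
27200 = 551000/(1 + 24.04545·e^(−r·2)) → e^(−2r) = (20.25735 − 1)/24.04545 = 0.800873
r = −ln(0.800873)/2 = 0.22205/2

r ≈ 0.111 per week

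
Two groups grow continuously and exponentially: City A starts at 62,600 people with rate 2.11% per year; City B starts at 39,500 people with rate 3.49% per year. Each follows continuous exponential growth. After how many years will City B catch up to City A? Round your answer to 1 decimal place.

t ≈ 33.4 years

62600·e^(0.0211t) = 39500·e^(0.0349t)
62600/39500 = e^((0.0349 − 0.0211)t) → ln(1.58481) = 0.0138·t
t = 0.46046 / 0.0138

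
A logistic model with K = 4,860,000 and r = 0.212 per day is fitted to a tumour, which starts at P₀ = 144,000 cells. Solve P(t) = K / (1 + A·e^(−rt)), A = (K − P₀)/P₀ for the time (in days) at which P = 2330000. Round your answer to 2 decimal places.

t ≈ 16.07 days

A = (4860000 − 144000)/144000 = 32.75
2330000 = 4860000/(1 + 32.75·e^(−0.212t)) → 1 + 32.75·e^(−0.212t) = 2.08584
e^(−0.212t) = 0.033155 → t = ln(30.16107)/0.212 = 3.40655/0.212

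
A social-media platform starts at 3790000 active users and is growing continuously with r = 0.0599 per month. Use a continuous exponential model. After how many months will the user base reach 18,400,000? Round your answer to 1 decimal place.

18400000 = 3790000 · e^(0.0599·t)
t = ln(18400000/3790000) / 0.0599 = ln(4.85488) / 0.0599 = 1.57998 / 0.0599

t ≈ 26.4 months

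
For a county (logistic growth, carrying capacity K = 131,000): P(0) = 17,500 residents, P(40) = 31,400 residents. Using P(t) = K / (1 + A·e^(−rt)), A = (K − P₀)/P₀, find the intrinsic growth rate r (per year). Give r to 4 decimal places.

A = (131000 − 17500)/17500 = 6.48571
31400 = 131000/(1 + 6.48571·e^(−r·40)) → e^(−40r) = (4.17197 − 1)/6.48571 = 0.489071
r = −ln(0.489071)/40 = 0.71525/40

r ≈ 0.0179 per year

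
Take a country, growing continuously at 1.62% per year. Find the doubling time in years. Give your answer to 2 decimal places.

doubling time = ln(2) / |r| = 0.69315 / 0.0162

doubling time ≈ 42.79 years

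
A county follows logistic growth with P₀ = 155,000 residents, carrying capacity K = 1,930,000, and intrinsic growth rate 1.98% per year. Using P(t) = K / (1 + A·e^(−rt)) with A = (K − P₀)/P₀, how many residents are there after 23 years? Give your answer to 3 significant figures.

≈ 234,000 residents

A = (1930000 − 155000)/155000 = 11.45161
P(23) = 1930000 / (1 + 11.45161·e^(−0.0198·23)) = 1930000 / (1 + 11.45161·0.634194)
= 1930000 / 8.26255 ≈ 233584.15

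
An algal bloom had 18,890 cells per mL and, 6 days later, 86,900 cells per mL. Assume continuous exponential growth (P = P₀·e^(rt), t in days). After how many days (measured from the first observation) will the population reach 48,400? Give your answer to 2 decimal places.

t ≈ 3.70 days

r = ln(86900/18890) / 6 ≈ 0.254354 per day
t = ln(48400/18890) / r = 0.94087 / 0.254354 ≈ 3.699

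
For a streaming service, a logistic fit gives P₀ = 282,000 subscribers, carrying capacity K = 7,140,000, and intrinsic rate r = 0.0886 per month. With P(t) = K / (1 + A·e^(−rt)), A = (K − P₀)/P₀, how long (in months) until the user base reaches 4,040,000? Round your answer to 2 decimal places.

A = (7140000 − 282000)/282000 = 24.31915
4040000 = 7140000/(1 + 24.31915·e^(−0.0886t)) → 1 + 24.31915·e^(−0.0886t) = 1.76733
e^(−0.0886t) = 0.031552 → t = ln(31.69334)/0.0886 = 3.45611/0.0886

t ≈ 39.01 months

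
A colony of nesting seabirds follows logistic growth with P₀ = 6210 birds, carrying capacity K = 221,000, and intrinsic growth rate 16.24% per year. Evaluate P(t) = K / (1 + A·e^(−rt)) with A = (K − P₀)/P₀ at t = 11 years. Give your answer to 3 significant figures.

A = (221000 − 6210)/6210 = 34.58776
P(11) = 221000 / (1 + 34.58776·e^(−0.1624·11)) = 221000 / (1 + 34.58776·0.167562)
= 221000 / 6.79561 ≈ 32521.02

≈ 32,500 birds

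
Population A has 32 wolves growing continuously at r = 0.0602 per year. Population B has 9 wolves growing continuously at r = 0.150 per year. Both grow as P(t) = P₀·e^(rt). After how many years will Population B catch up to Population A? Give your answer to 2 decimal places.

t ≈ 14.13 years

32·e^(0.0602t) = 9·e^(0.15t)
32/9 = e^((0.15 − 0.0602)t) → ln(3.55556) = 0.0898·t
t = 1.26851 / 0.0898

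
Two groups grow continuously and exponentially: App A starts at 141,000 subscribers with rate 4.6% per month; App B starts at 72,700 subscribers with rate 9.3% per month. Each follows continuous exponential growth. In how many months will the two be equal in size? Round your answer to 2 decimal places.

t ≈ 14.09 months

141000·e^(0.046t) = 72700·e^(0.093t)
141000/72700 = e^((0.093 − 0.046)t) → ln(1.93948) = 0.047·t
t = 0.66242 / 0.047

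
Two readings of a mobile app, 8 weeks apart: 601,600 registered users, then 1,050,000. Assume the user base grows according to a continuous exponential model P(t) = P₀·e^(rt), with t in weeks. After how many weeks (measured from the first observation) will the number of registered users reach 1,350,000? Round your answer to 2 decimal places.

t ≈ 11.61 weeks

r = ln(1050000/601600) / 8 ≈ 0.069619 per week
t = ln(1350000/601600) / r = 0.80827 / 0.069619 ≈ 11.61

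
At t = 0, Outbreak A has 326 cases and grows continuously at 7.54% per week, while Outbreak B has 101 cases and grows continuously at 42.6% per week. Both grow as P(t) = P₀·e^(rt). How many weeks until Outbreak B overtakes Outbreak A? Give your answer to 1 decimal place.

t ≈ 3.3 weeks

326·e^(0.0754t) = 101·e^(0.426t)
326/101 = e^((0.426 − 0.0754)t) → ln(3.22772) = 0.3506·t
t = 1.17178 / 0.3506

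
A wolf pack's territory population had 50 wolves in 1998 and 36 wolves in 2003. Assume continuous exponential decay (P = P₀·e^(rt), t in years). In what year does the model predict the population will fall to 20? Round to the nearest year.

r = ln(36/50) / 5 = -0.3285/5 ≈ -0.065701 per year
t = ln(20/50) / r = -0.91629/-0.065701 ≈ 13.95 years after 1998

year 2012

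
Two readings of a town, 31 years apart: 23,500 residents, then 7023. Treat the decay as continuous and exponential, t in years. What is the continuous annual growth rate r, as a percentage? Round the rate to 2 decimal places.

7023 = 23500 · e^(r·31)
e^(31r) = 7023/23500 = 0.29885
r = ln(0.29885) / 31 = -1.20781 / 31

r ≈ -3.90% per year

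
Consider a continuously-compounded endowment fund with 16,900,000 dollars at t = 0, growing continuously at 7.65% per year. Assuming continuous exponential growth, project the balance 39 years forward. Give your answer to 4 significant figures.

≈ 333,900,000 dollars

P(39) = 16900000 · e^(0.0765·39) = 16900000 · e^(2.9835)
= 16900000 · 19.75684 ≈ 333890675.97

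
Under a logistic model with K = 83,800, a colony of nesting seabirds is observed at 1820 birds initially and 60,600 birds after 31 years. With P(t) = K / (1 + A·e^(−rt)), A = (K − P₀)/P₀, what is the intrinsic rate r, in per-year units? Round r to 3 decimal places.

r ≈ 0.154 per year

A = (83800 − 1820)/1820 = 45.04396
60600 = 83800/(1 + 45.04396·e^(−r·31)) → e^(−31r) = (1.38284 − 1)/45.04396 = 0.008499
r = −ln(0.008499)/31 = 4.76778/31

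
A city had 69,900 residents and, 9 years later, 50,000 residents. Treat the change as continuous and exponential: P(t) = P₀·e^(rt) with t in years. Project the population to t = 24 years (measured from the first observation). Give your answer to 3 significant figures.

r = ln(50000/69900) / 9 ≈ -0.037227 per year
P(24) = 69900 · e^(-0.037227·24) = 69900 · 0.40924 ≈ 28606.06

≈ 28,600 residents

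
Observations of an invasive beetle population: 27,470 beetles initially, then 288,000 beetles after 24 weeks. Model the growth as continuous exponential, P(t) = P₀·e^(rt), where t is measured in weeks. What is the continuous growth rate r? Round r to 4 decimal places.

r ≈ 0.0979 per week

288000 = 27470 · e^(r·24)
e^(24r) = 288000/27470 = 10.48416
r = ln(10.48416) / 24 = 2.34987 / 24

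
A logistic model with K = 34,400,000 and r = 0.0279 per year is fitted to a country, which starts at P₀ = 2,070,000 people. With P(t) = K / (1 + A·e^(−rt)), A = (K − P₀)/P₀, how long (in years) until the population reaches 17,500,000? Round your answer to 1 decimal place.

A = (34400000 − 2070000)/2070000 = 15.61836
17500000 = 34400000/(1 + 15.61836·e^(−0.0279t)) → 1 + 15.61836·e^(−0.0279t) = 1.96571
e^(−0.0279t) = 0.061832 → t = ln(16.17286)/0.0279 = 2.78333/0.0279

t ≈ 99.8 years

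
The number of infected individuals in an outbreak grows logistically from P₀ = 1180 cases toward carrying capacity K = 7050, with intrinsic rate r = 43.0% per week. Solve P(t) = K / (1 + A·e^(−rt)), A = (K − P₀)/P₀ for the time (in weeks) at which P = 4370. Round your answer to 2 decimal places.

A = (7050 − 1180)/1180 = 4.97458
4370 = 7050/(1 + 4.97458·e^(−0.43t)) → 1 + 4.97458·e^(−0.43t) = 1.61327
e^(−0.43t) = 0.123281 → t = ln(8.11153)/0.43 = 2.09329/0.43

t ≈ 4.87 weeks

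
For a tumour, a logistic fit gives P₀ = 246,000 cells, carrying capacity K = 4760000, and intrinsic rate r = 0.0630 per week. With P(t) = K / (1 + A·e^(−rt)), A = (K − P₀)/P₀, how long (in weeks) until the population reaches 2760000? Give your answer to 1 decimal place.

t ≈ 51.3 weeks

A = (4760000 − 246000)/246000 = 18.34959
2760000 = 4760000/(1 + 18.34959·e^(−0.063t)) → 1 + 18.34959·e^(−0.063t) = 1.72464
e^(−0.063t) = 0.039491 → t = ln(25.32244)/0.063 = 3.23169/0.063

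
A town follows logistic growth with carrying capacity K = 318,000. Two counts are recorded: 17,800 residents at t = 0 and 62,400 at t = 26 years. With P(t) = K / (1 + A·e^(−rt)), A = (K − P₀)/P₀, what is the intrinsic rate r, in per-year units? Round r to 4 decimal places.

A = (318000 − 17800)/17800 = 16.86517
62400 = 318000/(1 + 16.86517·e^(−r·26)) → e^(−26r) = (5.09615 − 1)/16.86517 = 0.242877
r = −ln(0.242877)/26 = 1.4152/26

r ≈ 0.0544 per year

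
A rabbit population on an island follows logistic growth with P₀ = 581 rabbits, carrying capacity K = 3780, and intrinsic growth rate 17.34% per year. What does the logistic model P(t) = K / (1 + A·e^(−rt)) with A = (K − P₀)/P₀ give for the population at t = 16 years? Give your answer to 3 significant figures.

≈ 2,810 rabbits

A = (3780 − 581)/581 = 5.50602
P(16) = 3780 / (1 + 5.50602·e^(−0.1734·16)) = 3780 / (1 + 5.50602·0.062387)
= 3780 / 1.3435 ≈ 2813.54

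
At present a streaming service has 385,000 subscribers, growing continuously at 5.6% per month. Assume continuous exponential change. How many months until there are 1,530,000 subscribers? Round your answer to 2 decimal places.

1530000 = 385000 · e^(0.056·t)
t = ln(1530000/385000) / 0.056 = ln(3.97403) / 0.056 = 1.37978 / 0.056

t ≈ 24.64 months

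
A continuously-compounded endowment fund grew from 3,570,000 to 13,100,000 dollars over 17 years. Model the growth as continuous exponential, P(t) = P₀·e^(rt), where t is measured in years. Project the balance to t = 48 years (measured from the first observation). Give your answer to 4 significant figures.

r = ln(13100000/3570000) / 17 ≈ 0.076473 per year
P(48) = 3570000 · e^(0.076473·48) = 3570000 · 39.28017 ≈ 140230220.58

≈ 140,200,000 dollars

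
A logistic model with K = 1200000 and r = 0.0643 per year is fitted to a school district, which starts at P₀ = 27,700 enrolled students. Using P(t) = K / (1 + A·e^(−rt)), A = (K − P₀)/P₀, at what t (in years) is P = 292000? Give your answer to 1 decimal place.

A = (1200000 − 27700)/27700 = 42.3213
292000 = 1200000/(1 + 42.3213·e^(−0.0643t)) → 1 + 42.3213·e^(−0.0643t) = 4.10959
e^(−0.0643t) = 0.073476 → t = ln(13.60993)/0.0643 = 2.6108/0.0643

t ≈ 40.6 years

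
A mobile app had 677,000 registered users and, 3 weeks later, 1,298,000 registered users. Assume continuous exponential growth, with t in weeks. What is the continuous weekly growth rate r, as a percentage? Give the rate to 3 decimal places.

r ≈ 21.697% per week

1298000 = 677000 · e^(r·3)
e^(3r) = 1298000/677000 = 1.91728
r = ln(1.91728) / 3 = 0.65091 / 3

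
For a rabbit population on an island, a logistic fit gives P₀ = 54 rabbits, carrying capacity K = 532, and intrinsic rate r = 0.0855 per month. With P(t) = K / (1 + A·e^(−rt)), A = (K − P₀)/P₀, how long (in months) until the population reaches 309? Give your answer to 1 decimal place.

t ≈ 29.3 months

A = (532 − 54)/54 = 8.85185
309 = 532/(1 + 8.85185·e^(−0.0855t)) → 1 + 8.85185·e^(−0.0855t) = 1.72168
e^(−0.0855t) = 0.081529 → t = ln(12.26557)/0.0855 = 2.5068/0.0855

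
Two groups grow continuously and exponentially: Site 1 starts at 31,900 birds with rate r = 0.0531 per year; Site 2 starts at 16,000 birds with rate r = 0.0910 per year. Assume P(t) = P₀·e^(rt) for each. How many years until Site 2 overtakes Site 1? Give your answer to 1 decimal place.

31900·e^(0.0531t) = 16000·e^(0.091t)
31900/16000 = e^((0.091 − 0.0531)t) → ln(1.99375) = 0.0379·t
t = 0.69002 / 0.0379

t ≈ 18.2 years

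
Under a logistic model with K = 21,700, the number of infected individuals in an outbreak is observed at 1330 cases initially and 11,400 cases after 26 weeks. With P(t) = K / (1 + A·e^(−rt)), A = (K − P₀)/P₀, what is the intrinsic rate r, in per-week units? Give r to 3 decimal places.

r ≈ 0.109 per week

A = (21700 − 1330)/1330 = 15.31579
11400 = 21700/(1 + 15.31579·e^(−r·26)) → e^(−26r) = (1.90351 − 1)/15.31579 = 0.058992
r = −ln(0.058992)/26 = 2.83035/26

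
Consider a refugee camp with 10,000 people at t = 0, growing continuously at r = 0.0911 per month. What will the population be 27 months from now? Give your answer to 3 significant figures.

≈ 117,000 people

P(27) = 10000 · e^(0.0911·27) = 10000 · e^(2.4597)
= 10000 · 11.7013 ≈ 117013.01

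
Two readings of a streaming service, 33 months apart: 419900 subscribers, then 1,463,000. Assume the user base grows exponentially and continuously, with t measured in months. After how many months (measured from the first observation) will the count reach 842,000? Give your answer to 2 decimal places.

r = ln(1463000/419900) / 33 ≈ 0.037825 per month
t = ln(842000/419900) / r = 0.69576 / 0.037825 ≈ 18.394

t ≈ 18.39 months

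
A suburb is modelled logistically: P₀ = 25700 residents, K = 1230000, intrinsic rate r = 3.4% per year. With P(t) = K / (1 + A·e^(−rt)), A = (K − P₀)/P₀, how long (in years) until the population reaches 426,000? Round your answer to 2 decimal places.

t ≈ 94.47 years

A = (1230000 − 25700)/25700 = 46.85992
426000 = 1230000/(1 + 46.85992·e^(−0.034t)) → 1 + 46.85992·e^(−0.034t) = 2.88732
e^(−0.034t) = 0.040276 → t = ln(24.82876)/0.034 = 3.212/0.034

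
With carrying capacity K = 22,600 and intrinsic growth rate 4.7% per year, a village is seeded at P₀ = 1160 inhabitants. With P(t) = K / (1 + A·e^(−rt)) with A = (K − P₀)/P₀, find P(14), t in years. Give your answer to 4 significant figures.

A = (22600 − 1160)/1160 = 18.48276
P(14) = 22600 / (1 + 18.48276·e^(−0.047·14)) = 22600 / (1 + 18.48276·0.517886)
= 22600 / 10.57196 ≈ 2137.73

≈ 2,138 inhabitants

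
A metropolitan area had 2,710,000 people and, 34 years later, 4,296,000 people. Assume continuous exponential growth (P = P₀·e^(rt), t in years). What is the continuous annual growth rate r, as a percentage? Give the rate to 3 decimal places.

r ≈ 1.355% per year

4296000 = 2710000 · e^(r·34)
e^(34r) = 4296000/2710000 = 1.58524
r = ln(1.58524) / 34 = 0.46074 / 34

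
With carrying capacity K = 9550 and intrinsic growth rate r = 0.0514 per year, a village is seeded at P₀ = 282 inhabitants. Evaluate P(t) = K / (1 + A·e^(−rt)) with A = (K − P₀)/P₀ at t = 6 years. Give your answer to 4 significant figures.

≈ 379.8 inhabitants

A = (9550 − 282)/282 = 32.86525
P(6) = 9550 / (1 + 32.86525·e^(−0.0514·6)) = 9550 / (1 + 32.86525·0.734621)
= 9550 / 25.14352 ≈ 379.82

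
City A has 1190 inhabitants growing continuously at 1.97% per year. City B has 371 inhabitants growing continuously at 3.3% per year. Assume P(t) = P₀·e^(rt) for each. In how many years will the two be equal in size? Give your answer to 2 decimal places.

t ≈ 87.63 years

1190·e^(0.0197t) = 371·e^(0.033t)
1190/371 = e^((0.033 − 0.0197)t) → ln(3.20755) = 0.0133·t
t = 1.16551 / 0.0133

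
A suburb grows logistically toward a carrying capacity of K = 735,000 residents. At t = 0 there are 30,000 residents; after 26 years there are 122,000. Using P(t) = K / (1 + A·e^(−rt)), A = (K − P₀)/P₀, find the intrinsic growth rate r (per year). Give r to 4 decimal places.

r ≈ 0.0593 per year

A = (735000 − 30000)/30000 = 23.5
122000 = 735000/(1 + 23.5·e^(−r·26)) → e^(−26r) = (6.02459 − 1)/23.5 = 0.213812
r = −ln(0.213812)/26 = 1.54266/26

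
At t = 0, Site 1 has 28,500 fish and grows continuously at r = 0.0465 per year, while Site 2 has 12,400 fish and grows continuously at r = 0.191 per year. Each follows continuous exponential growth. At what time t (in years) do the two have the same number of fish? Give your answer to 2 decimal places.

t ≈ 5.76 years

28500·e^(0.0465t) = 12400·e^(0.191t)
28500/12400 = e^((0.191 − 0.0465)t) → ln(2.29839) = 0.1445·t
t = 0.83221 / 0.1445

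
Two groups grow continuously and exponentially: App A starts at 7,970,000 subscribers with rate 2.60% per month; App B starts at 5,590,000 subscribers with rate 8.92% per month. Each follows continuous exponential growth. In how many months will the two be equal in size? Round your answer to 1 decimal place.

t ≈ 5.6 months

7970000·e^(0.026t) = 5590000·e^(0.0892t)
7970000/5590000 = e^((0.0892 − 0.026)t) → ln(1.42576) = 0.0632·t
t = 0.35471 / 0.0632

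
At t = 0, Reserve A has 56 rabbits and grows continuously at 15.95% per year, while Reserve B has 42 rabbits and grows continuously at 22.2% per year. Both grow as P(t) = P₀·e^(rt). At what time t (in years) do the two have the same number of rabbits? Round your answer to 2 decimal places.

56·e^(0.1595t) = 42·e^(0.222t)
56/42 = e^((0.222 − 0.1595)t) → ln(1.33333) = 0.0625·t
t = 0.28768 / 0.0625

t ≈ 4.60 years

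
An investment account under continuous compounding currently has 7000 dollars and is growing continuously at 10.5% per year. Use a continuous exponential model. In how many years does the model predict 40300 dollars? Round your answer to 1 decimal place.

40300 = 7000 · e^(0.105·t)
t = ln(40300/7000) / 0.105 = ln(5.75714) / 0.105 = 1.75044 / 0.105

t ≈ 16.7 years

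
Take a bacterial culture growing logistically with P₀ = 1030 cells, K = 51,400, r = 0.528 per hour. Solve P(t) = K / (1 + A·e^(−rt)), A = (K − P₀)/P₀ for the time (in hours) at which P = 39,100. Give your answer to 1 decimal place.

t ≈ 9.6 hours

A = (51400 − 1030)/1030 = 48.90291
39100 = 51400/(1 + 48.90291·e^(−0.528t)) → 1 + 48.90291·e^(−0.528t) = 1.31458
e^(−0.528t) = 0.006433 → t = ln(155.4556)/0.528 = 5.04636/0.528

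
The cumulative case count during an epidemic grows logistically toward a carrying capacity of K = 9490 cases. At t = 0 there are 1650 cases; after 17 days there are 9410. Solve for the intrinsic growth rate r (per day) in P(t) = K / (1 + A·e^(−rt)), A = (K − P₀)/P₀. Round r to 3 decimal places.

r ≈ 0.372 per day

A = (9490 − 1650)/1650 = 4.75152
9410 = 9490/(1 + 4.75152·e^(−r·17)) → e^(−17r) = (1.0085 − 1)/4.75152 = 0.001789
r = −ln(0.001789)/17 = 6.32597/17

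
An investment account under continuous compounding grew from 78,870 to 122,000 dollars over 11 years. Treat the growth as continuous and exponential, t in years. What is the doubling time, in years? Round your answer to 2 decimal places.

doubling time ≈ 17.48 years

r = ln(122000/78870) / 11 = ln(1.54685) / 11 ≈ 0.039656 per year
doubling time = ln 2 / |r| = 0.69315 / 0.039656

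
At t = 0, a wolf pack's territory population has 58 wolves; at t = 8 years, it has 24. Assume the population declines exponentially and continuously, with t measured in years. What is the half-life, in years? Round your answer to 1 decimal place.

r = ln(24/58) / 8 = ln(0.41379) / 8 ≈ -0.110299 per year
half-life = ln 2 / |r| = 0.69315 / 0.110299

half-life ≈ 6.3 years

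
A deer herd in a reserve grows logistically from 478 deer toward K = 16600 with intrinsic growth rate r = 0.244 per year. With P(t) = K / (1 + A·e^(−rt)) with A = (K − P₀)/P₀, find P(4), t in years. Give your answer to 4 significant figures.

≈ 1,211 deer

A = (16600 − 478)/478 = 33.72803
P(4) = 16600 / (1 + 33.72803·e^(−0.244·4)) = 16600 / (1 + 33.72803·0.376815)
= 16600 / 13.70924 ≈ 1210.86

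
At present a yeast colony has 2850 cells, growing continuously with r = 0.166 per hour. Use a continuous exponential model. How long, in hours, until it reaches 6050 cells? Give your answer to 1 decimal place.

t ≈ 4.5 hours

6050 = 2850 · e^(0.166·t)
t = ln(6050/2850) / 0.166 = ln(2.12281) / 0.166 = 0.75274 / 0.166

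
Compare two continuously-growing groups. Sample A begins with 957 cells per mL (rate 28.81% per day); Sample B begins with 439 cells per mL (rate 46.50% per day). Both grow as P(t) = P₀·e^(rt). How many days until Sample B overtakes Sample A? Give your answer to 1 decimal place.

t ≈ 4.4 days

957·e^(0.2881t) = 439·e^(0.465t)
957/439 = e^((0.465 − 0.2881)t) → ln(2.17995) = 0.1769·t
t = 0.7793 / 0.1769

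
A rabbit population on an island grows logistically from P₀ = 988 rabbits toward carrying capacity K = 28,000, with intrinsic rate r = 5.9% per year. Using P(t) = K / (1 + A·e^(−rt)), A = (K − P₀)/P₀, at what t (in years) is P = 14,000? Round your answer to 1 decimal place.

A = (28000 − 988)/988 = 27.34008
14000 = 28000/(1 + 27.34008·e^(−0.059t)) → 1 + 27.34008·e^(−0.059t) = 2
e^(−0.059t) = 0.036576 → t = ln(27.34008)/0.059 = 3.30835/0.059

t ≈ 56.1 years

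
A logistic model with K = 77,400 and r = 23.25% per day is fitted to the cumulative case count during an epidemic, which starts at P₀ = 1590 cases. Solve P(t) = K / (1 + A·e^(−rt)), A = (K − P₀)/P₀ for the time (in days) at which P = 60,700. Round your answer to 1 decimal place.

A = (77400 − 1590)/1590 = 47.67925
60700 = 77400/(1 + 47.67925·e^(−0.2325t)) → 1 + 47.67925·e^(−0.2325t) = 1.27512
e^(−0.2325t) = 0.00577 → t = ln(173.30121)/0.2325 = 5.15503/0.2325

t ≈ 22.2 days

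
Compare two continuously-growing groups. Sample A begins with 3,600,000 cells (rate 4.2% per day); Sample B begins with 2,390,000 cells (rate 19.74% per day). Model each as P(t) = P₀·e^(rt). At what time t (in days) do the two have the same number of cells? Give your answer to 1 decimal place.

3600000·e^(0.042t) = 2390000·e^(0.1974t)
3600000/2390000 = e^((0.1974 − 0.042)t) → ln(1.50628) = 0.1554·t
t = 0.40964 / 0.1554

t ≈ 2.6 days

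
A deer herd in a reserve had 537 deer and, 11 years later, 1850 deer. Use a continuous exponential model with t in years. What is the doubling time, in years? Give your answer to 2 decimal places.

doubling time ≈ 6.16 years

r = ln(1850/537) / 11 = ln(3.44507) / 11 ≈ 0.112449 per year
doubling time = ln 2 / |r| = 0.69315 / 0.112449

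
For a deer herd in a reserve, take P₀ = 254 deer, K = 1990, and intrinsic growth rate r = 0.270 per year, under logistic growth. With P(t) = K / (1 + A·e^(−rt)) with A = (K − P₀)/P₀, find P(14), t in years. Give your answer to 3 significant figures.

A = (1990 − 254)/254 = 6.83465
P(14) = 1990 / (1 + 6.83465·e^(−0.27·14)) = 1990 / (1 + 6.83465·0.022823)
= 1990 / 1.15599 ≈ 1721.48

≈ 1,720 deer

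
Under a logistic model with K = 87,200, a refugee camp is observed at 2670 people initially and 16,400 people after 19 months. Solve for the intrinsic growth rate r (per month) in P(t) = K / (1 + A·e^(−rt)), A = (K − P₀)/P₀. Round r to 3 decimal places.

A = (87200 − 2670)/2670 = 31.65918
16400 = 87200/(1 + 31.65918·e^(−r·19)) → e^(−19r) = (5.31707 − 1)/31.65918 = 0.136361
r = −ln(0.136361)/19 = 1.99245/19

r ≈ 0.105 per month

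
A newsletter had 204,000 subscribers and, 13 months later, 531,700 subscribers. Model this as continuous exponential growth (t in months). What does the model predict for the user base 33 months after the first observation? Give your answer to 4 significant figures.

r = ln(531700/204000) / 13 ≈ 0.073689 per month
P(33) = 204000 · e^(0.073689·33) = 204000 · 11.3787 ≈ 2321254.74

≈ 2,321,000 subscribers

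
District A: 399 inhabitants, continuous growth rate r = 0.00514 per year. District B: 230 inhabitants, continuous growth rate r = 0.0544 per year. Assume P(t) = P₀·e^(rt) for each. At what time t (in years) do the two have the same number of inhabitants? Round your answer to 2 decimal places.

399·e^(0.00514t) = 230·e^(0.0544t)
399/230 = e^((0.0544 − 0.00514)t) → ln(1.73478) = 0.04926·t
t = 0.55088 / 0.04926

t ≈ 11.18 years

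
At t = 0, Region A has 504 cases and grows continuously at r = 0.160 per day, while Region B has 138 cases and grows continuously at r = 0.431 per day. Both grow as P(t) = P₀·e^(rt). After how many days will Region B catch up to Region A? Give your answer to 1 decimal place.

504·e^(0.16t) = 138·e^(0.431t)
504/138 = e^((0.431 − 0.16)t) → ln(3.65217) = 0.271·t
t = 1.29532 / 0.271

t ≈ 4.8 days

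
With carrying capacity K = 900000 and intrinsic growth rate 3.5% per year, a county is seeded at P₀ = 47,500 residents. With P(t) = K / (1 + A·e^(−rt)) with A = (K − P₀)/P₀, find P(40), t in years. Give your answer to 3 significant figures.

A = (900000 − 47500)/47500 = 17.94737
P(40) = 900000 / (1 + 17.94737·e^(−0.035·40)) = 900000 / (1 + 17.94737·0.246597)
= 900000 / 5.42577 ≈ 165875.18

≈ 166,000 residents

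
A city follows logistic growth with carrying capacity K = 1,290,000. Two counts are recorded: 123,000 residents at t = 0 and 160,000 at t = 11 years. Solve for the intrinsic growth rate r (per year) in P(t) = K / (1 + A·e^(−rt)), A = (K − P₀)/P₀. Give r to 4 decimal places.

A = (1290000 − 123000)/123000 = 9.4878
160000 = 1290000/(1 + 9.4878·e^(−r·11)) → e^(−11r) = (8.0625 − 1)/9.4878 = 0.744377
r = −ln(0.744377)/11 = 0.29521/11

r ≈ 0.0268 per year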